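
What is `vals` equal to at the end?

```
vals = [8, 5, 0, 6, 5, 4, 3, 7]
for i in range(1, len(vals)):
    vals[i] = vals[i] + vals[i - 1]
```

[8, 13, 13, 19, 24, 28, 31, 38]

i=1: vals[1] = 5+8 = 13 → [8, 13, 0, 6, 5, 4, 3, 7]
i=2: vals[2] = 0+13 = 13 → [8, 13, 13, 6, 5, 4, 3, 7]
i=3: vals[3] = 6+13 = 19 → [8, 13, 13, 19, 5, 4, 3, 7]
i=4: vals[4] = 5+19 = 24 → [8, 13, 13, 19, 24, 4, 3, 7]
i=5: vals[5] = 4+24 = 28 → [8, 13, 13, 19, 24, 28, 3, 7]
i=6: vals[6] = 3+28 = 31 → [8, 13, 13, 19, 24, 28, 31, 7]
i=7: vals[7] = 7+31 = 38 → [8, 13, 13, 19, 24, 28, 31, 38]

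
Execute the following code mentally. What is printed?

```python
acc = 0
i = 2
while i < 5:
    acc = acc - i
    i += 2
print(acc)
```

i=2: acc = 0-2 = -2
i=4: acc = (-2)-4 = -6

-6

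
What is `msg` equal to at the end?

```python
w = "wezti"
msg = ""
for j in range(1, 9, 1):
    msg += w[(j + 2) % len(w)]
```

'tiweztiw'

j=1: add w[3]='t' → 't'
j=2: add w[4]='i' → 'ti'
j=3: add w[0]='w' → 'tiw'
j=4: add w[1]='e' → 'tiwe'
j=5: add w[2]='z' → 'tiwez'
j=6: add w[3]='t' → 'tiwezt'
j=7: add w[4]='i' → 'tiwezti'
j=8: add w[0]='w' → 'tiweztiw'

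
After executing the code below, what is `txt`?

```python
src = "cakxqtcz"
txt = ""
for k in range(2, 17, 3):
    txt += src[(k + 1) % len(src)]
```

'xcaqz'

k=2: add src[3]='x' → 'x'
k=5: add src[6]='c' → 'xc'
k=8: add src[1]='a' → 'xca'
k=11: add src[4]='q' → 'xcaq'
k=14: add src[7]='z' → 'xcaqz'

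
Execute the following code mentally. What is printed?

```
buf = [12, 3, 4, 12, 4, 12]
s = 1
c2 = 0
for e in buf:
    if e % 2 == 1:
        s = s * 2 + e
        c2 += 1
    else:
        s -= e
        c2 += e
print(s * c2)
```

e=12: not odd, s = 1-12 = -11; c2=12
e=3: odd, s = (-11)*2+3 = -19; c2=13
e=4: not odd, s = (-19)-4 = -23; c2=17
e=12: not odd, s = (-23)-12 = -35; c2=29
e=4: not odd, s = (-35)-4 = -39; c2=33
e=12: not odd, s = (-39)-12 = -51; c2=45
s*c2 = (-51)*45 = -2295

-2295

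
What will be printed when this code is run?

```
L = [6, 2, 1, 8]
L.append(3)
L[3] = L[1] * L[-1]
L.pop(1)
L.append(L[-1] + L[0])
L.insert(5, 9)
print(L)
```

append 3 → [6, 2, 1, 8, 3]
L[3] = L[1]*L[-1] = 2*3 = 6 → [6, 2, 1, 6, 3]
pop(1) removes 2 → [6, 1, 6, 3]
append L[-1]+L[0] = 3+6 = 9 → [6, 1, 6, 3, 9]
insert 9 at 5 → [6, 1, 6, 3, 9, 9]

[6, 1, 6, 3, 9, 9]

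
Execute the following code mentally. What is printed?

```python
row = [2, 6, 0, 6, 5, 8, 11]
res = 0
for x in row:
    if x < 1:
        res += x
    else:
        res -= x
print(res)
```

-38

x=2: not <1, res = 0-2 = -2
x=6: not <1, res = (-2)-6 = -8
x=0: <1, res = (-8)+0 = -8
x=6: not <1, res = (-8)-6 = -14
x=5: not <1, res = (-14)-5 = -19
x=8: not <1, res = (-19)-8 = -27
x=11: not <1, res = (-27)-11 = -38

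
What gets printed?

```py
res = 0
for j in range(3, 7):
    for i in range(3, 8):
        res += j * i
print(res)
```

j=3,i=3: res = 0+9 = 9
j=3,i=4: res = 9+12 = 21
j=3,i=5: res = 21+15 = 36
j=3,i=6: res = 36+18 = 54
j=3,i=7: res = 54+21 = 75
j=4,i=3: res = 75+12 = 87
j=4,i=4: res = 87+16 = 103
j=4,i=5: res = 103+20 = 123
j=4,i=6: res = 123+24 = 147
j=4,i=7: res = 147+28 = 175
j=5,i=3: res = 175+15 = 190
j=5,i=4: res = 190+20 = 210
j=5,i=5: res = 210+25 = 235
j=5,i=6: res = 235+30 = 265
j=5,i=7: res = 265+35 = 300
j=6,i=3: res = 300+18 = 318
j=6,i=4: res = 318+24 = 342
j=6,i=5: res = 342+30 = 372
j=6,i=6: res = 372+36 = 408
j=6,i=7: res = 408+42 = 450

450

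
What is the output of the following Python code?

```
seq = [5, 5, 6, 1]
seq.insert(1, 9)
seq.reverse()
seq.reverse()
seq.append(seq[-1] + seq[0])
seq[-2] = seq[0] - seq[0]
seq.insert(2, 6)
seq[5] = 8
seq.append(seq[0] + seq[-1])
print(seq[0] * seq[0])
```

25

insert 9 at 1 → [5, 9, 5, 6, 1]
reverse → [1, 6, 5, 9, 5]
reverse → [5, 9, 5, 6, 1]
append seq[-1]+seq[0] = 1+5 = 6 → [5, 9, 5, 6, 1, 6]
seq[-2] = seq[0]-seq[0] = 5-5 = 0 → [5, 9, 5, 6, 0, 6]
insert 6 at 2 → [5, 9, 6, 5, 6, 0, 6]
seq[5] = 8 → [5, 9, 6, 5, 6, 8, 6]
append seq[0]+seq[-1] = 5+6 = 11 → [5, 9, 6, 5, 6, 8, 6, 11]
seq[0]*seq[0] = 5*5 = 25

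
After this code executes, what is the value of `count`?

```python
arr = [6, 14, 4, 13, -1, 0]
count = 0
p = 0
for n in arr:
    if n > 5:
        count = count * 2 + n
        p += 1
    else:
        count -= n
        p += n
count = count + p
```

n=6: >5, count = 0*2+6 = 6; p=1
n=14: >5, count = 6*2+14 = 26; p=2
n=4: not >5, count = 26-4 = 22; p=6
n=13: >5, count = 22*2+13 = 57; p=7
n=-1: not >5, count = 57-(-1) = 58; p=6
n=0: not >5, count = 58-0 = 58; p=6
count+p = 58+6 = 64

64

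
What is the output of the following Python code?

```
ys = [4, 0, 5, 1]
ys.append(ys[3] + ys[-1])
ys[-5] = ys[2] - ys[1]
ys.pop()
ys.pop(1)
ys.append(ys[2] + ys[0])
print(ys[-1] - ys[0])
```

1

append ys[3]+ys[-1] = 1+1 = 2 → [4, 0, 5, 1, 2]
ys[-5] = ys[2]-ys[1] = 5-0 = 5 → [5, 0, 5, 1, 2]
pop() removes 2 → [5, 0, 5, 1]
pop(1) removes 0 → [5, 5, 1]
append ys[2]+ys[0] = 1+5 = 6 → [5, 5, 1, 6]
ys[-1]-ys[0] = 6-5 = 1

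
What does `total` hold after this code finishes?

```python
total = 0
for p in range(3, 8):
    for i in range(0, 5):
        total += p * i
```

p=3,i=0: total = 0+0 = 0
p=3,i=1: total = 0+3 = 3
p=3,i=2: total = 3+6 = 9
p=3,i=3: total = 9+9 = 18
p=3,i=4: total = 18+12 = 30
p=4,i=0: total = 30+0 = 30
p=4,i=1: total = 30+4 = 34
p=4,i=2: total = 34+8 = 42
p=4,i=3: total = 42+12 = 54
p=4,i=4: total = 54+16 = 70
p=5,i=0: total = 70+0 = 70
p=5,i=1: total = 70+5 = 75
p=5,i=2: total = 75+10 = 85
p=5,i=3: total = 85+15 = 100
p=5,i=4: total = 100+20 = 120
p=6,i=0: total = 120+0 = 120
p=6,i=1: total = 120+6 = 126
p=6,i=2: total = 126+12 = 138
p=6,i=3: total = 138+18 = 156
p=6,i=4: total = 156+24 = 180
p=7,i=0: total = 180+0 = 180
p=7,i=1: total = 180+7 = 187
p=7,i=2: total = 187+14 = 201
p=7,i=3: total = 201+21 = 222
p=7,i=4: total = 222+28 = 250

250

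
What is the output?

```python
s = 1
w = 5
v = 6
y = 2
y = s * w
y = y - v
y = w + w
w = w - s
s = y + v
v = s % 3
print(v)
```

1

y = 1*5 = 5
y = 5-6 = -1
y = 5+5 = 10
w = 5-1 = 4
s = 10+6 = 16
v = 16%3 = 1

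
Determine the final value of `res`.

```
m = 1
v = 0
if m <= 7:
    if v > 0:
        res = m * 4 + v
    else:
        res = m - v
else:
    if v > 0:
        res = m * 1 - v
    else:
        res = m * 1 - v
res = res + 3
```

m=1, v=0
m <= 7 is True; v > 0 is False
→ res = m - v = 1
res = 1+3 = 4

4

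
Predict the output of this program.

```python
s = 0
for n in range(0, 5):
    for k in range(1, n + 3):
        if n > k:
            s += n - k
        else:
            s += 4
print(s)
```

66

n=0,k=1: not 0>1, s = 0+4 = 4
n=0,k=2: not 0>2, s = 4+4 = 8
n=1,k=1: not 1>1, s = 8+4 = 12
n=1,k=2: not 1>2, s = 12+4 = 16
n=1,k=3: not 1>3, s = 16+4 = 20
n=2,k=1: 2>1, s = 20+1 = 21
n=2,k=2: not 2>2, s = 21+4 = 25
n=2,k=3: not 2>3, s = 25+4 = 29
n=2,k=4: not 2>4, s = 29+4 = 33
n=3,k=1: 3>1, s = 33+2 = 35
n=3,k=2: 3>2, s = 35+1 = 36
n=3,k=3: not 3>3, s = 36+4 = 40
n=3,k=4: not 3>4, s = 40+4 = 44
n=3,k=5: not 3>5, s = 44+4 = 48
n=4,k=1: 4>1, s = 48+3 = 51
n=4,k=2: 4>2, s = 51+2 = 53
n=4,k=3: 4>3, s = 53+1 = 54
n=4,k=4: not 4>4, s = 54+4 = 58
n=4,k=5: not 4>5, s = 58+4 = 62
n=4,k=6: not 4>6, s = 62+4 = 66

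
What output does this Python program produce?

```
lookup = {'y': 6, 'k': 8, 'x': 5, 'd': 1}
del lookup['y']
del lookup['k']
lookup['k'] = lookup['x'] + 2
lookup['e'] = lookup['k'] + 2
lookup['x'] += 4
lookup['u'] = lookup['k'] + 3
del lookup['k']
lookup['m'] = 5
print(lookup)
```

del 'y' → {'k': 8, 'x': 5, 'd': 1}
del 'k' → {'x': 5, 'd': 1}
lookup['k'] = lookup['x']+2 = 7 → {'x': 5, 'd': 1, 'k': 7}
lookup['e'] = lookup['k']+2 = 9 → {'x': 5, 'd': 1, 'k': 7, 'e': 9}
lookup['x'] = 5+4 = 9 → {'x': 9, 'd': 1, 'k': 7, 'e': 9}
lookup['u'] = lookup['k']+3 = 10 → {'x': 9, 'd': 1, 'k': 7, 'e': 9, 'u': 10}
del 'k' → {'x': 9, 'd': 1, 'e': 9, 'u': 10}
lookup['m'] = 5 → {'x': 9, 'd': 1, 'e': 9, 'u': 10, 'm': 5}

{'x': 9, 'd': 1, 'e': 9, 'u': 10, 'm': 5}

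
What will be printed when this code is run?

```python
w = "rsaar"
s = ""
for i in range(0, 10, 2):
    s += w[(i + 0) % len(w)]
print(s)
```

i=0: add w[0]='r' → 'r'
i=2: add w[2]='a' → 'ra'
i=4: add w[4]='r' → 'rar'
i=6: add w[1]='s' → 'rars'
i=8: add w[3]='a' → 'rarsa'

rarsa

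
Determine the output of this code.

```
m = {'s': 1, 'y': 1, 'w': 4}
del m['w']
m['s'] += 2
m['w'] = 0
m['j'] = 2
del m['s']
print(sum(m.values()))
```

del 'w' → {'s': 1, 'y': 1}
m['s'] = 1+2 = 3 → {'s': 3, 'y': 1}
m['w'] = 0 → {'s': 3, 'y': 1, 'w': 0}
m['j'] = 2 → {'s': 3, 'y': 1, 'w': 0, 'j': 2}
del 's' → {'y': 1, 'w': 0, 'j': 2}
sum of values = 3

3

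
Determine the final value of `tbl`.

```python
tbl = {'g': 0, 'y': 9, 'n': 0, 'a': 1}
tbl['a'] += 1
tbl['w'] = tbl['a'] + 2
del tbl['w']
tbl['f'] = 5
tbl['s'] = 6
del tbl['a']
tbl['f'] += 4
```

{'g': 0, 'y': 9, 'n': 0, 'f': 9, 's': 6}

tbl['a'] = 1+1 = 2 → {'g': 0, 'y': 9, 'n': 0, 'a': 2}
tbl['w'] = tbl['a']+2 = 4 → {'g': 0, 'y': 9, 'n': 0, 'a': 2, 'w': 4}
del 'w' → {'g': 0, 'y': 9, 'n': 0, 'a': 2}
tbl['f'] = 5 → {'g': 0, 'y': 9, 'n': 0, 'a': 2, 'f': 5}
tbl['s'] = 6 → {'g': 0, 'y': 9, 'n': 0, 'a': 2, 'f': 5, 's': 6}
del 'a' → {'g': 0, 'y': 9, 'n': 0, 'f': 5, 's': 6}
tbl['f'] = 5+4 = 9 → {'g': 0, 'y': 9, 'n': 0, 'f': 9, 's': 6}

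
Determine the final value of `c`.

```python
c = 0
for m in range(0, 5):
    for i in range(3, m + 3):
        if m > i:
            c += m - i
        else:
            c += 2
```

m=1,i=3: not 1>3, c = 0+2 = 2
m=2,i=3: not 2>3, c = 2+2 = 4
m=2,i=4: not 2>4, c = 4+2 = 6
m=3,i=3: not 3>3, c = 6+2 = 8
m=3,i=4: not 3>4, c = 8+2 = 10
m=3,i=5: not 3>5, c = 10+2 = 12
m=4,i=3: 4>3, c = 12+1 = 13
m=4,i=4: not 4>4, c = 13+2 = 15
m=4,i=5: not 4>5, c = 15+2 = 17
m=4,i=6: not 4>6, c = 17+2 = 19

19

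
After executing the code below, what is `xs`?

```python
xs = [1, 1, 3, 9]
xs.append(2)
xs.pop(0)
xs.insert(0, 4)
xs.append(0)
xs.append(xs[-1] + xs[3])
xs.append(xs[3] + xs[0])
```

append 2 → [1, 1, 3, 9, 2]
pop(0) removes 1 → [1, 3, 9, 2]
insert 4 at 0 → [4, 1, 3, 9, 2]
append 0 → [4, 1, 3, 9, 2, 0]
append xs[-1]+xs[3] = 0+9 = 9 → [4, 1, 3, 9, 2, 0, 9]
append xs[3]+xs[0] = 9+4 = 13 → [4, 1, 3, 9, 2, 0, 9, 13]

[4, 1, 3, 9, 2, 0, 9, 13]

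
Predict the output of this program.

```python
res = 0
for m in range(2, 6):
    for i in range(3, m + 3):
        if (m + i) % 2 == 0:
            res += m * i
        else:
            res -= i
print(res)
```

m=2,i=3: odd sum, res = 0-3 = -3
m=2,i=4: even sum, res = (-3)+8 = 5
m=3,i=3: even sum, res = 5+9 = 14
m=3,i=4: odd sum, res = 14-4 = 10
m=3,i=5: even sum, res = 10+15 = 25
m=4,i=3: odd sum, res = 25-3 = 22
m=4,i=4: even sum, res = 22+16 = 38
m=4,i=5: odd sum, res = 38-5 = 33
m=4,i=6: even sum, res = 33+24 = 57
m=5,i=3: even sum, res = 57+15 = 72
m=5,i=4: odd sum, res = 72-4 = 68
m=5,i=5: even sum, res = 68+25 = 93
m=5,i=6: odd sum, res = 93-6 = 87
m=5,i=7: even sum, res = 87+35 = 122

122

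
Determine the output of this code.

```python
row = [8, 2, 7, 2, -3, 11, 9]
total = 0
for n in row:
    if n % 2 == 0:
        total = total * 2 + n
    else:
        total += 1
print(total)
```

n=8: even, total = 0*2+8 = 8
n=2: even, total = 8*2+2 = 18
n=7: not even, total = 18+1 = 19
n=2: even, total = 19*2+2 = 40
n=-3: not even, total = 40+1 = 41
n=11: not even, total = 41+1 = 42
n=9: not even, total = 42+1 = 43

43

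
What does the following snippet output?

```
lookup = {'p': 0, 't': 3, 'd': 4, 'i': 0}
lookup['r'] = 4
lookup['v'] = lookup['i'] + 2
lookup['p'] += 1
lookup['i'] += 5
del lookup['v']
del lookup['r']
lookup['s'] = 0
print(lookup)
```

{'p': 1, 't': 3, 'd': 4, 'i': 5, 's': 0}

lookup['r'] = 4 → {'p': 0, 't': 3, 'd': 4, 'i': 0, 'r': 4}
lookup['v'] = lookup['i']+2 = 2 → {'p': 0, 't': 3, 'd': 4, 'i': 0, 'r': 4, 'v': 2}
lookup['p'] = 0+1 = 1 → {'p': 1, 't': 3, 'd': 4, 'i': 0, 'r': 4, 'v': 2}
lookup['i'] = 0+5 = 5 → {'p': 1, 't': 3, 'd': 4, 'i': 5, 'r': 4, 'v': 2}
del 'v' → {'p': 1, 't': 3, 'd': 4, 'i': 5, 'r': 4}
del 'r' → {'p': 1, 't': 3, 'd': 4, 'i': 5}
lookup['s'] = 0 → {'p': 1, 't': 3, 'd': 4, 'i': 5, 's': 0}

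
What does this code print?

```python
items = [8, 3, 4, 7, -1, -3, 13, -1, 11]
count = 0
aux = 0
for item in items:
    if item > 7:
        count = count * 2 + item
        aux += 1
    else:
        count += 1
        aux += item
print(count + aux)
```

103

item=8: >7, count = 0*2+8 = 8; aux=1
item=3: not >7, count = 8+1 = 9; aux=4
item=4: not >7, count = 9+1 = 10; aux=8
item=7: not >7, count = 10+1 = 11; aux=15
item=-1: not >7, count = 11+1 = 12; aux=14
item=-3: not >7, count = 12+1 = 13; aux=11
item=13: >7, count = 13*2+13 = 39; aux=12
item=-1: not >7, count = 39+1 = 40; aux=11
item=11: >7, count = 40*2+11 = 91; aux=12
count+aux = 91+12 = 103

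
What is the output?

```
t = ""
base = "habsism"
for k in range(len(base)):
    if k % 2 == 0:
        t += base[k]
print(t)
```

hbim

k=0: add 'h' → 'h'
k=1: skip
k=2: add 'b' → 'hb'
k=3: skip
k=4: add 'i' → 'hbi'
k=5: skip
k=6: add 'm' → 'hbim'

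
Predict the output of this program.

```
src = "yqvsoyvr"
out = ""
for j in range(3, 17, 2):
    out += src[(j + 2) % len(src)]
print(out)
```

yrqsyrq

j=3: add src[5]='y' → 'y'
j=5: add src[7]='r' → 'yr'
j=7: add src[1]='q' → 'yrq'
j=9: add src[3]='s' → 'yrqs'
j=11: add src[5]='y' → 'yrqsy'
j=13: add src[7]='r' → 'yrqsyr'
j=15: add src[1]='q' → 'yrqsyrq'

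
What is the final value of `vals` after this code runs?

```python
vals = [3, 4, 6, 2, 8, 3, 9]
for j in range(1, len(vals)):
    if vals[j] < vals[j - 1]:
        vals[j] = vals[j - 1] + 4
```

j=1: 4>=3, unchanged → [3, 4, 6, 2, 8, 3, 9]
j=2: 6>=4, unchanged → [3, 4, 6, 2, 8, 3, 9]
j=3: 2<6, vals[3] = 6+4 = 10 → [3, 4, 6, 10, 8, 3, 9]
j=4: 8<10, vals[4] = 10+4 = 14 → [3, 4, 6, 10, 14, 3, 9]
j=5: 3<14, vals[5] = 14+4 = 18 → [3, 4, 6, 10, 14, 18, 9]
j=6: 9<18, vals[6] = 18+4 = 22 → [3, 4, 6, 10, 14, 18, 22]

[3, 4, 6, 10, 14, 18, 22]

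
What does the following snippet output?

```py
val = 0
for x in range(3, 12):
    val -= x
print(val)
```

-63

x=3: val = 0-3 = -3
x=4: val = (-3)-4 = -7
x=5: val = (-7)-5 = -12
x=6: val = (-12)-6 = -18
x=7: val = (-18)-7 = -25
x=8: val = (-25)-8 = -33
x=9: val = (-33)-9 = -42
x=10: val = (-42)-10 = -52
x=11: val = (-52)-11 = -63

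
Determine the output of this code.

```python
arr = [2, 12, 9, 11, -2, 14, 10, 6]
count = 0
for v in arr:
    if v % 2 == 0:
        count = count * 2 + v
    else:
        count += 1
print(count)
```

354

v=2: even, count = 0*2+2 = 2
v=12: even, count = 2*2+12 = 16
v=9: not even, count = 16+1 = 17
v=11: not even, count = 17+1 = 18
v=-2: even, count = 18*2+(-2) = 34
v=14: even, count = 34*2+14 = 82
v=10: even, count = 82*2+10 = 174
v=6: even, count = 174*2+6 = 354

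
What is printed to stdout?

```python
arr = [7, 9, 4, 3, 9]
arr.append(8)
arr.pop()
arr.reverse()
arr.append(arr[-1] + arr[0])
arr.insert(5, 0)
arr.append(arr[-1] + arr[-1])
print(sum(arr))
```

append 8 → [7, 9, 4, 3, 9, 8]
pop() removes 8 → [7, 9, 4, 3, 9]
reverse → [9, 3, 4, 9, 7]
append arr[-1]+arr[0] = 7+9 = 16 → [9, 3, 4, 9, 7, 16]
insert 0 at 5 → [9, 3, 4, 9, 7, 0, 16]
append arr[-1]+arr[-1] = 16+16 = 32 → [9, 3, 4, 9, 7, 0, 16, 32]
sum = 80

80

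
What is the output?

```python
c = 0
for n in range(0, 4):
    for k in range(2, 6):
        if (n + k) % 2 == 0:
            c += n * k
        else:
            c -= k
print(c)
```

16

n=0,k=2: even sum, c = 0+0 = 0
n=0,k=3: odd sum, c = 0-3 = -3
n=0,k=4: even sum, c = (-3)+0 = -3
n=0,k=5: odd sum, c = (-3)-5 = -8
n=1,k=2: odd sum, c = (-8)-2 = -10
n=1,k=3: even sum, c = (-10)+3 = -7
n=1,k=4: odd sum, c = (-7)-4 = -11
n=1,k=5: even sum, c = (-11)+5 = -6
n=2,k=2: even sum, c = (-6)+4 = -2
n=2,k=3: odd sum, c = (-2)-3 = -5
n=2,k=4: even sum, c = (-5)+8 = 3
n=2,k=5: odd sum, c = 3-5 = -2
n=3,k=2: odd sum, c = (-2)-2 = -4
n=3,k=3: even sum, c = (-4)+9 = 5
n=3,k=4: odd sum, c = 5-4 = 1
n=3,k=5: even sum, c = 1+15 = 16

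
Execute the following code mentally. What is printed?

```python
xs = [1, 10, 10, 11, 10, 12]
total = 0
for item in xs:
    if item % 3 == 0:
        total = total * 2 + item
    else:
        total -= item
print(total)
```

item=1: not %3==0, total = 0-1 = -1
item=10: not %3==0, total = (-1)-10 = -11
item=10: not %3==0, total = (-11)-10 = -21
item=11: not %3==0, total = (-21)-11 = -32
item=10: not %3==0, total = (-32)-10 = -42
item=12: %3==0, total = (-42)*2+12 = -72

-72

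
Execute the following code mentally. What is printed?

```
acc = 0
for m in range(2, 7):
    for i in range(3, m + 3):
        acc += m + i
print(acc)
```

185

m=2,i=3: acc = 0+5 = 5
m=2,i=4: acc = 5+6 = 11
m=3,i=3: acc = 11+6 = 17
m=3,i=4: acc = 17+7 = 24
m=3,i=5: acc = 24+8 = 32
m=4,i=3: acc = 32+7 = 39
m=4,i=4: acc = 39+8 = 47
m=4,i=5: acc = 47+9 = 56
m=4,i=6: acc = 56+10 = 66
m=5,i=3: acc = 66+8 = 74
m=5,i=4: acc = 74+9 = 83
m=5,i=5: acc = 83+10 = 93
m=5,i=6: acc = 93+11 = 104
m=5,i=7: acc = 104+12 = 116
m=6,i=3: acc = 116+9 = 125
m=6,i=4: acc = 125+10 = 135
m=6,i=5: acc = 135+11 = 146
m=6,i=6: acc = 146+12 = 158
m=6,i=7: acc = 158+13 = 171
m=6,i=8: acc = 171+14 = 185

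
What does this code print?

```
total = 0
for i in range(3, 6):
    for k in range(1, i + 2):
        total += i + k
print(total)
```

i=3,k=1: total = 0+4 = 4
i=3,k=2: total = 4+5 = 9
i=3,k=3: total = 9+6 = 15
i=3,k=4: total = 15+7 = 22
i=4,k=1: total = 22+5 = 27
i=4,k=2: total = 27+6 = 33
i=4,k=3: total = 33+7 = 40
i=4,k=4: total = 40+8 = 48
i=4,k=5: total = 48+9 = 57
i=5,k=1: total = 57+6 = 63
i=5,k=2: total = 63+7 = 70
i=5,k=3: total = 70+8 = 78
i=5,k=4: total = 78+9 = 87
i=5,k=5: total = 87+10 = 97
i=5,k=6: total = 97+11 = 108

108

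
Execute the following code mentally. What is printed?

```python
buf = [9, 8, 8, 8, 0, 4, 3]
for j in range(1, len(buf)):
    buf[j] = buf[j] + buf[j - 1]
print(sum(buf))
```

194

j=1: buf[1] = 8+9 = 17 → [9, 17, 8, 8, 0, 4, 3]
j=2: buf[2] = 8+17 = 25 → [9, 17, 25, 8, 0, 4, 3]
j=3: buf[3] = 8+25 = 33 → [9, 17, 25, 33, 0, 4, 3]
j=4: buf[4] = 0+33 = 33 → [9, 17, 25, 33, 33, 4, 3]
j=5: buf[5] = 4+33 = 37 → [9, 17, 25, 33, 33, 37, 3]
j=6: buf[6] = 3+37 = 40 → [9, 17, 25, 33, 33, 37, 40]
sum = 194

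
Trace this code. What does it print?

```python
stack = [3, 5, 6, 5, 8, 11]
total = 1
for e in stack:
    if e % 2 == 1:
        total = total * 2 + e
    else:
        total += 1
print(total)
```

87

e=3: odd, total = 1*2+3 = 5
e=5: odd, total = 5*2+5 = 15
e=6: not odd, total = 15+1 = 16
e=5: odd, total = 16*2+5 = 37
e=8: not odd, total = 37+1 = 38
e=11: odd, total = 38*2+11 = 87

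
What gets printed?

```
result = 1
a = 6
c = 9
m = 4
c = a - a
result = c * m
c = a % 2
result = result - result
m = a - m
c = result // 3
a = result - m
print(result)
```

c = 6-6 = 0
result = 0*4 = 0
c = 6%2 = 0
result = 0-0 = 0
m = 6-4 = 2
c = 0//3 = 0
a = 0-2 = -2

0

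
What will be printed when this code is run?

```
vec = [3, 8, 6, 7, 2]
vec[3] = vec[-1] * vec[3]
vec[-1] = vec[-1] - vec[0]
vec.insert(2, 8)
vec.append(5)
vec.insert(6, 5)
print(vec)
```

[3, 8, 8, 6, 14, -1, 5, 5]

vec[3] = vec[-1]*vec[3] = 2*7 = 14 → [3, 8, 6, 14, 2]
vec[-1] = vec[-1]-vec[0] = 2-3 = -1 → [3, 8, 6, 14, -1]
insert 8 at 2 → [3, 8, 8, 6, 14, -1]
append 5 → [3, 8, 8, 6, 14, -1, 5]
insert 5 at 6 → [3, 8, 8, 6, 14, -1, 5, 5]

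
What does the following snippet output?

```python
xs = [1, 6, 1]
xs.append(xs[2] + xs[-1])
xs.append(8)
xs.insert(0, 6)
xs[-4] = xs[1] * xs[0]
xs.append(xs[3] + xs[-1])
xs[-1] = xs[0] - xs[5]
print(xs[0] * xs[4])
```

append xs[2]+xs[-1] = 1+1 = 2 → [1, 6, 1, 2]
append 8 → [1, 6, 1, 2, 8]
insert 6 at 0 → [6, 1, 6, 1, 2, 8]
xs[-4] = xs[1]*xs[0] = 1*6 = 6 → [6, 1, 6, 1, 2, 8]
append xs[3]+xs[-1] = 1+8 = 9 → [6, 1, 6, 1, 2, 8, 9]
xs[-1] = xs[0]-xs[5] = 6-8 = -2 → [6, 1, 6, 1, 2, 8, -2]
xs[0]*xs[4] = 6*2 = 12

12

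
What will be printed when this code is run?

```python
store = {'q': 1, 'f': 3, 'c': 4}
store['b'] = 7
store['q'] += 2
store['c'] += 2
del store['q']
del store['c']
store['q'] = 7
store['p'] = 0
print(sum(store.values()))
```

store['b'] = 7 → {'q': 1, 'f': 3, 'c': 4, 'b': 7}
store['q'] = 1+2 = 3 → {'q': 3, 'f': 3, 'c': 4, 'b': 7}
store['c'] = 4+2 = 6 → {'q': 3, 'f': 3, 'c': 6, 'b': 7}
del 'q' → {'f': 3, 'c': 6, 'b': 7}
del 'c' → {'f': 3, 'b': 7}
store['q'] = 7 → {'f': 3, 'b': 7, 'q': 7}
store['p'] = 0 → {'f': 3, 'b': 7, 'q': 7, 'p': 0}
sum of values = 17

17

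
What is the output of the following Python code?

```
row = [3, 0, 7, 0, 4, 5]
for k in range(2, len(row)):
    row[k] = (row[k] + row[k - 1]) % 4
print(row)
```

k=2: row[2] = (7+0)%4 = 3 → [3, 0, 3, 0, 4, 5]
k=3: row[3] = (0+3)%4 = 3 → [3, 0, 3, 3, 4, 5]
k=4: row[4] = (4+3)%4 = 3 → [3, 0, 3, 3, 3, 5]
k=5: row[5] = (5+3)%4 = 0 → [3, 0, 3, 3, 3, 0]

[3, 0, 3, 3, 3, 0]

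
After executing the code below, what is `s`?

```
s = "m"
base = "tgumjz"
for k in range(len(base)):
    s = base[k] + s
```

k=0: prepend 't' → 'tm'
k=1: prepend 'g' → 'gtm'
k=2: prepend 'u' → 'ugtm'
k=3: prepend 'm' → 'mugtm'
k=4: prepend 'j' → 'jmugtm'
k=5: prepend 'z' → 'zjmugtm'

'zjmugtm'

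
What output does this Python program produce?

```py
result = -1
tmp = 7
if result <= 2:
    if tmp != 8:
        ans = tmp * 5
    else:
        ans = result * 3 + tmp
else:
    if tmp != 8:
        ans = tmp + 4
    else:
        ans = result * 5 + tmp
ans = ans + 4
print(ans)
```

39

result=-1, tmp=7
result <= 2 is True; tmp != 8 is True
→ ans = tmp * 5 = 35
ans = 35+4 = 39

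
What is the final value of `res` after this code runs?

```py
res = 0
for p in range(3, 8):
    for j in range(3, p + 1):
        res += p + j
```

p=3,j=3: res = 0+6 = 6
p=4,j=3: res = 6+7 = 13
p=4,j=4: res = 13+8 = 21
p=5,j=3: res = 21+8 = 29
p=5,j=4: res = 29+9 = 38
p=5,j=5: res = 38+10 = 48
p=6,j=3: res = 48+9 = 57
p=6,j=4: res = 57+10 = 67
p=6,j=5: res = 67+11 = 78
p=6,j=6: res = 78+12 = 90
p=7,j=3: res = 90+10 = 100
p=7,j=4: res = 100+11 = 111
p=7,j=5: res = 111+12 = 123
p=7,j=6: res = 123+13 = 136
p=7,j=7: res = 136+14 = 150

150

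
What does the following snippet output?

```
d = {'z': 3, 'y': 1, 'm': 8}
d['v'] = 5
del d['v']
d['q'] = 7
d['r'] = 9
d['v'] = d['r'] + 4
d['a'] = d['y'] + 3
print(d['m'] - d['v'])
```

d['v'] = 5 → {'z': 3, 'y': 1, 'm': 8, 'v': 5}
del 'v' → {'z': 3, 'y': 1, 'm': 8}
d['q'] = 7 → {'z': 3, 'y': 1, 'm': 8, 'q': 7}
d['r'] = 9 → {'z': 3, 'y': 1, 'm': 8, 'q': 7, 'r': 9}
d['v'] = d['r']+4 = 13 → {'z': 3, 'y': 1, 'm': 8, 'q': 7, 'r': 9, 'v': 13}
d['a'] = d['y']+3 = 4 → {'z': 3, 'y': 1, 'm': 8, 'q': 7, 'r': 9, 'v': 13, 'a': 4}
d['m']-d['v'] = 8-13 = -5

-5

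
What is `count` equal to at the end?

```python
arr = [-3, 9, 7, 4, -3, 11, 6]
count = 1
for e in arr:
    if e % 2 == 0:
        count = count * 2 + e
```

18

e=-3: not even
e=9: not even
e=7: not even
e=4: even, count = 1*2+4 = 6
e=-3: not even
e=11: not even
e=6: even, count = 6*2+6 = 18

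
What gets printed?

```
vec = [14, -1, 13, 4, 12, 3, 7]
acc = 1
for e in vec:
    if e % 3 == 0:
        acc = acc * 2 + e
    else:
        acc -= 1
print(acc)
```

e=14: not %3==0, acc = 1-1 = 0
e=-1: not %3==0, acc = 0-1 = -1
e=13: not %3==0, acc = (-1)-1 = -2
e=4: not %3==0, acc = (-2)-1 = -3
e=12: %3==0, acc = (-3)*2+12 = 6
e=3: %3==0, acc = 6*2+3 = 15
e=7: not %3==0, acc = 15-1 = 14

14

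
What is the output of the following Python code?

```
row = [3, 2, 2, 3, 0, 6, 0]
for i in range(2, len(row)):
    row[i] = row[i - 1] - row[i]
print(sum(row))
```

-19

i=2: row[2] = 2-2 = 0 → [3, 2, 0, 3, 0, 6, 0]
i=3: row[3] = 0-3 = -3 → [3, 2, 0, -3, 0, 6, 0]
i=4: row[4] = (-3)-0 = -3 → [3, 2, 0, -3, -3, 6, 0]
i=5: row[5] = (-3)-6 = -9 → [3, 2, 0, -3, -3, -9, 0]
i=6: row[6] = (-9)-0 = -9 → [3, 2, 0, -3, -3, -9, -9]
sum = -19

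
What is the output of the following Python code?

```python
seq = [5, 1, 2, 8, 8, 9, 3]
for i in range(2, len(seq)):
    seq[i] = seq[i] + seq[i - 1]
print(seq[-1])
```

31

i=2: seq[2] = 2+1 = 3 → [5, 1, 3, 8, 8, 9, 3]
i=3: seq[3] = 8+3 = 11 → [5, 1, 3, 11, 8, 9, 3]
i=4: seq[4] = 8+11 = 19 → [5, 1, 3, 11, 19, 9, 3]
i=5: seq[5] = 9+19 = 28 → [5, 1, 3, 11, 19, 28, 3]
i=6: seq[6] = 3+28 = 31 → [5, 1, 3, 11, 19, 28, 31]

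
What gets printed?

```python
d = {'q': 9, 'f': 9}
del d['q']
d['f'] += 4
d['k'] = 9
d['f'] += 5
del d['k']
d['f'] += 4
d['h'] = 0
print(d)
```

del 'q' → {'f': 9}
d['f'] = 9+4 = 13 → {'f': 13}
d['k'] = 9 → {'f': 13, 'k': 9}
d['f'] = 13+5 = 18 → {'f': 18, 'k': 9}
del 'k' → {'f': 18}
d['f'] = 18+4 = 22 → {'f': 22}
d['h'] = 0 → {'f': 22, 'h': 0}

{'f': 22, 'h': 0}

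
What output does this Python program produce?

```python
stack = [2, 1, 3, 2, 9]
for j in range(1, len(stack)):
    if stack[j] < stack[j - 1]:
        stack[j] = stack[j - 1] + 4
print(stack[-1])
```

18

j=1: 1<2, stack[1] = 2+4 = 6 → [2, 6, 3, 2, 9]
j=2: 3<6, stack[2] = 6+4 = 10 → [2, 6, 10, 2, 9]
j=3: 2<10, stack[3] = 10+4 = 14 → [2, 6, 10, 14, 9]
j=4: 9<14, stack[4] = 14+4 = 18 → [2, 6, 10, 14, 18]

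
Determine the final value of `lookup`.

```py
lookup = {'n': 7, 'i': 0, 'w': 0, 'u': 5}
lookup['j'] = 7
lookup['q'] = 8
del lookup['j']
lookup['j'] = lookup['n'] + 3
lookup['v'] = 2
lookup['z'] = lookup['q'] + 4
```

{'n': 7, 'i': 0, 'w': 0, 'u': 5, 'q': 8, 'j': 10, 'v': 2, 'z': 12}

lookup['j'] = 7 → {'n': 7, 'i': 0, 'w': 0, 'u': 5, 'j': 7}
lookup['q'] = 8 → {'n': 7, 'i': 0, 'w': 0, 'u': 5, 'j': 7, 'q': 8}
del 'j' → {'n': 7, 'i': 0, 'w': 0, 'u': 5, 'q': 8}
lookup['j'] = lookup['n']+3 = 10 → {'n': 7, 'i': 0, 'w': 0, 'u': 5, 'q': 8, 'j': 10}
lookup['v'] = 2 → {'n': 7, 'i': 0, 'w': 0, 'u': 5, 'q': 8, 'j': 10, 'v': 2}
lookup['z'] = lookup['q']+4 = 12 → {'n': 7, 'i': 0, 'w': 0, 'u': 5, 'q': 8, 'j': 10, 'v': 2, 'z': 12}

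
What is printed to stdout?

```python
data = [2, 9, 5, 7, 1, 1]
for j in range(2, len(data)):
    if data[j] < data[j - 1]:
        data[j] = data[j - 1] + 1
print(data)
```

[2, 9, 10, 11, 12, 13]

j=2: 5<9, data[2] = 9+1 = 10 → [2, 9, 10, 7, 1, 1]
j=3: 7<10, data[3] = 10+1 = 11 → [2, 9, 10, 11, 1, 1]
j=4: 1<11, data[4] = 11+1 = 12 → [2, 9, 10, 11, 12, 1]
j=5: 1<12, data[5] = 12+1 = 13 → [2, 9, 10, 11, 12, 13]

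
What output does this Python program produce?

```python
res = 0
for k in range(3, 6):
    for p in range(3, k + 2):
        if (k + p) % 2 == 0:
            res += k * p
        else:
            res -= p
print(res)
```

k=3,p=3: even sum, res = 0+9 = 9
k=3,p=4: odd sum, res = 9-4 = 5
k=4,p=3: odd sum, res = 5-3 = 2
k=4,p=4: even sum, res = 2+16 = 18
k=4,p=5: odd sum, res = 18-5 = 13
k=5,p=3: even sum, res = 13+15 = 28
k=5,p=4: odd sum, res = 28-4 = 24
k=5,p=5: even sum, res = 24+25 = 49
k=5,p=6: odd sum, res = 49-6 = 43

43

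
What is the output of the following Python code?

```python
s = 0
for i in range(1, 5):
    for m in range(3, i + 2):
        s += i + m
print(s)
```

42

i=2,m=3: s = 0+5 = 5
i=3,m=3: s = 5+6 = 11
i=3,m=4: s = 11+7 = 18
i=4,m=3: s = 18+7 = 25
i=4,m=4: s = 25+8 = 33
i=4,m=5: s = 33+9 = 42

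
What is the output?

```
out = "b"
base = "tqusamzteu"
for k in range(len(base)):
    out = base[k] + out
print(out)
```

k=0: prepend 't' → 'tb'
k=1: prepend 'q' → 'qtb'
k=2: prepend 'u' → 'uqtb'
k=3: prepend 's' → 'suqtb'
k=4: prepend 'a' → 'asuqtb'
k=5: prepend 'm' → 'masuqtb'
k=6: prepend 'z' → 'zmasuqtb'
k=7: prepend 't' → 'tzmasuqtb'
k=8: prepend 'e' → 'etzmasuqtb'
k=9: prepend 'u' → 'uetzmasuqtb'

uetzmasuqtb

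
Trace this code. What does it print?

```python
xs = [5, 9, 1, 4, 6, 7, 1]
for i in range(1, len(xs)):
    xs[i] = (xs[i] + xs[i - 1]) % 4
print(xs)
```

[5, 2, 3, 3, 1, 0, 1]

i=1: xs[1] = (9+5)%4 = 2 → [5, 2, 1, 4, 6, 7, 1]
i=2: xs[2] = (1+2)%4 = 3 → [5, 2, 3, 4, 6, 7, 1]
i=3: xs[3] = (4+3)%4 = 3 → [5, 2, 3, 3, 6, 7, 1]
i=4: xs[4] = (6+3)%4 = 1 → [5, 2, 3, 3, 1, 7, 1]
i=5: xs[5] = (7+1)%4 = 0 → [5, 2, 3, 3, 1, 0, 1]
i=6: xs[6] = (1+0)%4 = 1 → [5, 2, 3, 3, 1, 0, 1]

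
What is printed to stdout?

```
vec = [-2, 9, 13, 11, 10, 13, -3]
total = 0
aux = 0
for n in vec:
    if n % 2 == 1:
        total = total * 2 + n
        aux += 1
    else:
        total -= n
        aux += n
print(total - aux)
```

n=-2: not odd, total = 0-(-2) = 2; aux=-2
n=9: odd, total = 2*2+9 = 13; aux=-1
n=13: odd, total = 13*2+13 = 39; aux=0
n=11: odd, total = 39*2+11 = 89; aux=1
n=10: not odd, total = 89-10 = 79; aux=11
n=13: odd, total = 79*2+13 = 171; aux=12
n=-3: odd, total = 171*2+(-3) = 339; aux=13
total-aux = 339-13 = 326

326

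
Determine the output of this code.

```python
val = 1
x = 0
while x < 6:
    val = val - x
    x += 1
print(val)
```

-14

x=0: val = 1-0 = 1
x=1: val = 1-1 = 0
x=2: val = 0-2 = -2
x=3: val = (-2)-3 = -5
x=4: val = (-5)-4 = -9
x=5: val = (-9)-5 = -14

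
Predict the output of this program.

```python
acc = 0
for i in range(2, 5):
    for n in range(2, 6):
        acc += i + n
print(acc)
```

i=2,n=2: acc = 0+4 = 4
i=2,n=3: acc = 4+5 = 9
i=2,n=4: acc = 9+6 = 15
i=2,n=5: acc = 15+7 = 22
i=3,n=2: acc = 22+5 = 27
i=3,n=3: acc = 27+6 = 33
i=3,n=4: acc = 33+7 = 40
i=3,n=5: acc = 40+8 = 48
i=4,n=2: acc = 48+6 = 54
i=4,n=3: acc = 54+7 = 61
i=4,n=4: acc = 61+8 = 69
i=4,n=5: acc = 69+9 = 78

78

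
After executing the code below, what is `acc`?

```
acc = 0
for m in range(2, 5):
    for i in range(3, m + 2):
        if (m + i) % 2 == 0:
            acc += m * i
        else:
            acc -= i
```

10

m=2,i=3: odd sum, acc = 0-3 = -3
m=3,i=3: even sum, acc = (-3)+9 = 6
m=3,i=4: odd sum, acc = 6-4 = 2
m=4,i=3: odd sum, acc = 2-3 = -1
m=4,i=4: even sum, acc = (-1)+16 = 15
m=4,i=5: odd sum, acc = 15-5 = 10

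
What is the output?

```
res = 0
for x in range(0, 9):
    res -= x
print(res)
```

x=0: res = 0-0 = 0
x=1: res = 0-1 = -1
x=2: res = (-1)-2 = -3
x=3: res = (-3)-3 = -6
x=4: res = (-6)-4 = -10
x=5: res = (-10)-5 = -15
x=6: res = (-15)-6 = -21
x=7: res = (-21)-7 = -28
x=8: res = (-28)-8 = -36

-36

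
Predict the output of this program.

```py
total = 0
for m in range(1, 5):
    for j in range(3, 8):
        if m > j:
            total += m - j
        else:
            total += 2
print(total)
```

39

m=1,j=3: not 1>3, total = 0+2 = 2
m=1,j=4: not 1>4, total = 2+2 = 4
m=1,j=5: not 1>5, total = 4+2 = 6
m=1,j=6: not 1>6, total = 6+2 = 8
m=1,j=7: not 1>7, total = 8+2 = 10
m=2,j=3: not 2>3, total = 10+2 = 12
m=2,j=4: not 2>4, total = 12+2 = 14
m=2,j=5: not 2>5, total = 14+2 = 16
m=2,j=6: not 2>6, total = 16+2 = 18
m=2,j=7: not 2>7, total = 18+2 = 20
m=3,j=3: not 3>3, total = 20+2 = 22
m=3,j=4: not 3>4, total = 22+2 = 24
m=3,j=5: not 3>5, total = 24+2 = 26
m=3,j=6: not 3>6, total = 26+2 = 28
m=3,j=7: not 3>7, total = 28+2 = 30
m=4,j=3: 4>3, total = 30+1 = 31
m=4,j=4: not 4>4, total = 31+2 = 33
m=4,j=5: not 4>5, total = 33+2 = 35
m=4,j=6: not 4>6, total = 35+2 = 37
m=4,j=7: not 4>7, total = 37+2 = 39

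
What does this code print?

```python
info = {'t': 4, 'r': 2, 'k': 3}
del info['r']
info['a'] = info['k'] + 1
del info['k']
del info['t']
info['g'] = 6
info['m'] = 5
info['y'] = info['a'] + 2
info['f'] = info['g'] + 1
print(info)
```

del 'r' → {'t': 4, 'k': 3}
info['a'] = info['k']+1 = 4 → {'t': 4, 'k': 3, 'a': 4}
del 'k' → {'t': 4, 'a': 4}
del 't' → {'a': 4}
info['g'] = 6 → {'a': 4, 'g': 6}
info['m'] = 5 → {'a': 4, 'g': 6, 'm': 5}
info['y'] = info['a']+2 = 6 → {'a': 4, 'g': 6, 'm': 5, 'y': 6}
info['f'] = info['g']+1 = 7 → {'a': 4, 'g': 6, 'm': 5, 'y': 6, 'f': 7}

{'a': 4, 'g': 6, 'm': 5, 'y': 6, 'f': 7}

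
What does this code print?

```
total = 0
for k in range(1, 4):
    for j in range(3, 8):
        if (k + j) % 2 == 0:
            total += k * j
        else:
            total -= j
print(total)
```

k=1,j=3: even sum, total = 0+3 = 3
k=1,j=4: odd sum, total = 3-4 = -1
k=1,j=5: even sum, total = (-1)+5 = 4
k=1,j=6: odd sum, total = 4-6 = -2
k=1,j=7: even sum, total = (-2)+7 = 5
k=2,j=3: odd sum, total = 5-3 = 2
k=2,j=4: even sum, total = 2+8 = 10
k=2,j=5: odd sum, total = 10-5 = 5
k=2,j=6: even sum, total = 5+12 = 17
k=2,j=7: odd sum, total = 17-7 = 10
k=3,j=3: even sum, total = 10+9 = 19
k=3,j=4: odd sum, total = 19-4 = 15
k=3,j=5: even sum, total = 15+15 = 30
k=3,j=6: odd sum, total = 30-6 = 24
k=3,j=7: even sum, total = 24+21 = 45

45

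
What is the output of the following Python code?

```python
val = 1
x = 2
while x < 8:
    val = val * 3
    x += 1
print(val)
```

729

x=2: val = 1*3 = 3
x=3: val = 3*3 = 9
x=4: val = 9*3 = 27
x=5: val = 27*3 = 81
x=6: val = 81*3 = 243
x=7: val = 243*3 = 729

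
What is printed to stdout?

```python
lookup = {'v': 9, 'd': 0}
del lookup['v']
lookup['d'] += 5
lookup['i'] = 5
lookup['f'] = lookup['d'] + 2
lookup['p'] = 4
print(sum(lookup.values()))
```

21

del 'v' → {'d': 0}
lookup['d'] = 0+5 = 5 → {'d': 5}
lookup['i'] = 5 → {'d': 5, 'i': 5}
lookup['f'] = lookup['d']+2 = 7 → {'d': 5, 'i': 5, 'f': 7}
lookup['p'] = 4 → {'d': 5, 'i': 5, 'f': 7, 'p': 4}
sum of values = 21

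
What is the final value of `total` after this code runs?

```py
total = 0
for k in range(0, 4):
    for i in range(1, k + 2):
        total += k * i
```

k=0,i=1: total = 0+0 = 0
k=1,i=1: total = 0+1 = 1
k=1,i=2: total = 1+2 = 3
k=2,i=1: total = 3+2 = 5
k=2,i=2: total = 5+4 = 9
k=2,i=3: total = 9+6 = 15
k=3,i=1: total = 15+3 = 18
k=3,i=2: total = 18+6 = 24
k=3,i=3: total = 24+9 = 33
k=3,i=4: total = 33+12 = 45

45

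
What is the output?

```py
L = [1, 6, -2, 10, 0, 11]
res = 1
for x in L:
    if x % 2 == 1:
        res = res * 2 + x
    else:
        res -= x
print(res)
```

x=1: odd, res = 1*2+1 = 3
x=6: not odd, res = 3-6 = -3
x=-2: not odd, res = (-3)-(-2) = -1
x=10: not odd, res = (-1)-10 = -11
x=0: not odd, res = (-11)-0 = -11
x=11: odd, res = (-11)*2+11 = -11

-11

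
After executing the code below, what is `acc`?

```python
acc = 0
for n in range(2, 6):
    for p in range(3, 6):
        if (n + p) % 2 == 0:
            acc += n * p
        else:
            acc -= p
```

64

n=2,p=3: odd sum, acc = 0-3 = -3
n=2,p=4: even sum, acc = (-3)+8 = 5
n=2,p=5: odd sum, acc = 5-5 = 0
n=3,p=3: even sum, acc = 0+9 = 9
n=3,p=4: odd sum, acc = 9-4 = 5
n=3,p=5: even sum, acc = 5+15 = 20
n=4,p=3: odd sum, acc = 20-3 = 17
n=4,p=4: even sum, acc = 17+16 = 33
n=4,p=5: odd sum, acc = 33-5 = 28
n=5,p=3: even sum, acc = 28+15 = 43
n=5,p=4: odd sum, acc = 43-4 = 39
n=5,p=5: even sum, acc = 39+25 = 64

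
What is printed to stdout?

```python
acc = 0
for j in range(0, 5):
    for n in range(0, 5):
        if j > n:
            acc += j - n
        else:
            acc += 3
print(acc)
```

65

j=0,n=0: not 0>0, acc = 0+3 = 3
j=0,n=1: not 0>1, acc = 3+3 = 6
j=0,n=2: not 0>2, acc = 6+3 = 9
j=0,n=3: not 0>3, acc = 9+3 = 12
j=0,n=4: not 0>4, acc = 12+3 = 15
j=1,n=0: 1>0, acc = 15+1 = 16
j=1,n=1: not 1>1, acc = 16+3 = 19
j=1,n=2: not 1>2, acc = 19+3 = 22
j=1,n=3: not 1>3, acc = 22+3 = 25
j=1,n=4: not 1>4, acc = 25+3 = 28
j=2,n=0: 2>0, acc = 28+2 = 30
j=2,n=1: 2>1, acc = 30+1 = 31
j=2,n=2: not 2>2, acc = 31+3 = 34
j=2,n=3: not 2>3, acc = 34+3 = 37
j=2,n=4: not 2>4, acc = 37+3 = 40
j=3,n=0: 3>0, acc = 40+3 = 43
j=3,n=1: 3>1, acc = 43+2 = 45
j=3,n=2: 3>2, acc = 45+1 = 46
j=3,n=3: not 3>3, acc = 46+3 = 49
j=3,n=4: not 3>4, acc = 49+3 = 52
j=4,n=0: 4>0, acc = 52+4 = 56
j=4,n=1: 4>1, acc = 56+3 = 59
j=4,n=2: 4>2, acc = 59+2 = 61
j=4,n=3: 4>3, acc = 61+1 = 62
j=4,n=4: not 4>4, acc = 62+3 = 65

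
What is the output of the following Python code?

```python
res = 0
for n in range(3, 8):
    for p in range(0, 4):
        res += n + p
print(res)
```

130

n=3,p=0: res = 0+3 = 3
n=3,p=1: res = 3+4 = 7
n=3,p=2: res = 7+5 = 12
n=3,p=3: res = 12+6 = 18
n=4,p=0: res = 18+4 = 22
n=4,p=1: res = 22+5 = 27
n=4,p=2: res = 27+6 = 33
n=4,p=3: res = 33+7 = 40
n=5,p=0: res = 40+5 = 45
n=5,p=1: res = 45+6 = 51
n=5,p=2: res = 51+7 = 58
n=5,p=3: res = 58+8 = 66
n=6,p=0: res = 66+6 = 72
n=6,p=1: res = 72+7 = 79
n=6,p=2: res = 79+8 = 87
n=6,p=3: res = 87+9 = 96
n=7,p=0: res = 96+7 = 103
n=7,p=1: res = 103+8 = 111
n=7,p=2: res = 111+9 = 120
n=7,p=3: res = 120+10 = 130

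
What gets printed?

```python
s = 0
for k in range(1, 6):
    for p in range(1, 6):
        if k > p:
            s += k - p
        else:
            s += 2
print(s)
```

k=1,p=1: not 1>1, s = 0+2 = 2
k=1,p=2: not 1>2, s = 2+2 = 4
k=1,p=3: not 1>3, s = 4+2 = 6
k=1,p=4: not 1>4, s = 6+2 = 8
k=1,p=5: not 1>5, s = 8+2 = 10
k=2,p=1: 2>1, s = 10+1 = 11
k=2,p=2: not 2>2, s = 11+2 = 13
k=2,p=3: not 2>3, s = 13+2 = 15
k=2,p=4: not 2>4, s = 15+2 = 17
k=2,p=5: not 2>5, s = 17+2 = 19
k=3,p=1: 3>1, s = 19+2 = 21
k=3,p=2: 3>2, s = 21+1 = 22
k=3,p=3: not 3>3, s = 22+2 = 24
k=3,p=4: not 3>4, s = 24+2 = 26
k=3,p=5: not 3>5, s = 26+2 = 28
k=4,p=1: 4>1, s = 28+3 = 31
k=4,p=2: 4>2, s = 31+2 = 33
k=4,p=3: 4>3, s = 33+1 = 34
k=4,p=4: not 4>4, s = 34+2 = 36
k=4,p=5: not 4>5, s = 36+2 = 38
k=5,p=1: 5>1, s = 38+4 = 42
k=5,p=2: 5>2, s = 42+3 = 45
k=5,p=3: 5>3, s = 45+2 = 47
k=5,p=4: 5>4, s = 47+1 = 48
k=5,p=5: not 5>5, s = 48+2 = 50

50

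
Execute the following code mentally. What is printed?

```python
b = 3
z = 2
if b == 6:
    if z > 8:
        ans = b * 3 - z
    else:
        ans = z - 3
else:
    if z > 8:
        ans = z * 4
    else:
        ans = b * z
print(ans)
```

b=3, z=2
b == 6 is False; z > 8 is False
→ ans = b * z = 6

6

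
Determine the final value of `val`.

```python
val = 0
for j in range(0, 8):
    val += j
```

28

j=0: val = 0+0 = 0
j=1: val = 0+1 = 1
j=2: val = 1+2 = 3
j=3: val = 3+3 = 6
j=4: val = 6+4 = 10
j=5: val = 10+5 = 15
j=6: val = 15+6 = 21
j=7: val = 21+7 = 28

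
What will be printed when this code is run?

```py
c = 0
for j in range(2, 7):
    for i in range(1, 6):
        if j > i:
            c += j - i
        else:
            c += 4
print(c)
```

j=2,i=1: 2>1, c = 0+1 = 1
j=2,i=2: not 2>2, c = 1+4 = 5
j=2,i=3: not 2>3, c = 5+4 = 9
j=2,i=4: not 2>4, c = 9+4 = 13
j=2,i=5: not 2>5, c = 13+4 = 17
j=3,i=1: 3>1, c = 17+2 = 19
j=3,i=2: 3>2, c = 19+1 = 20
j=3,i=3: not 3>3, c = 20+4 = 24
j=3,i=4: not 3>4, c = 24+4 = 28
j=3,i=5: not 3>5, c = 28+4 = 32
j=4,i=1: 4>1, c = 32+3 = 35
j=4,i=2: 4>2, c = 35+2 = 37
j=4,i=3: 4>3, c = 37+1 = 38
j=4,i=4: not 4>4, c = 38+4 = 42
j=4,i=5: not 4>5, c = 42+4 = 46
j=5,i=1: 5>1, c = 46+4 = 50
j=5,i=2: 5>2, c = 50+3 = 53
j=5,i=3: 5>3, c = 53+2 = 55
j=5,i=4: 5>4, c = 55+1 = 56
j=5,i=5: not 5>5, c = 56+4 = 60
j=6,i=1: 6>1, c = 60+5 = 65
j=6,i=2: 6>2, c = 65+4 = 69
j=6,i=3: 6>3, c = 69+3 = 72
j=6,i=4: 6>4, c = 72+2 = 74
j=6,i=5: 6>5, c = 74+1 = 75

75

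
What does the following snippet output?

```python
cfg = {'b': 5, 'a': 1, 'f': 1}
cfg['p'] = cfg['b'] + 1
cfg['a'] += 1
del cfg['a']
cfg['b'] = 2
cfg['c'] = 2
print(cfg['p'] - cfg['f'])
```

cfg['p'] = cfg['b']+1 = 6 → {'b': 5, 'a': 1, 'f': 1, 'p': 6}
cfg['a'] = 1+1 = 2 → {'b': 5, 'a': 2, 'f': 1, 'p': 6}
del 'a' → {'b': 5, 'f': 1, 'p': 6}
cfg['b'] = 2 → {'b': 2, 'f': 1, 'p': 6}
cfg['c'] = 2 → {'b': 2, 'f': 1, 'p': 6, 'c': 2}
cfg['p']-cfg['f'] = 6-1 = 5

5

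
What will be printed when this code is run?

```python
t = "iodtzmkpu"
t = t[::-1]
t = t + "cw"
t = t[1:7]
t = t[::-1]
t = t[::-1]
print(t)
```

pkmztd

reverse → 'upkmztdoi'
+ 'cw' → 'upkmztdoicw'
slice [1:7] → 'pkmztd'
reverse → 'dtzmkp'
reverse → 'pkmztd'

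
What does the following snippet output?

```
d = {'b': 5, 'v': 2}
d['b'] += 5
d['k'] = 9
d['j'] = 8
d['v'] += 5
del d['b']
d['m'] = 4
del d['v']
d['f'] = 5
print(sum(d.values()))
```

d['b'] = 5+5 = 10 → {'b': 10, 'v': 2}
d['k'] = 9 → {'b': 10, 'v': 2, 'k': 9}
d['j'] = 8 → {'b': 10, 'v': 2, 'k': 9, 'j': 8}
d['v'] = 2+5 = 7 → {'b': 10, 'v': 7, 'k': 9, 'j': 8}
del 'b' → {'v': 7, 'k': 9, 'j': 8}
d['m'] = 4 → {'v': 7, 'k': 9, 'j': 8, 'm': 4}
del 'v' → {'k': 9, 'j': 8, 'm': 4}
d['f'] = 5 → {'k': 9, 'j': 8, 'm': 4, 'f': 5}
sum of values = 26

26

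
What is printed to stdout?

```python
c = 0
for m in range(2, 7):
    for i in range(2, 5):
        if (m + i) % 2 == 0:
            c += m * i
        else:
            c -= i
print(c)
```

m=2,i=2: even sum, c = 0+4 = 4
m=2,i=3: odd sum, c = 4-3 = 1
m=2,i=4: even sum, c = 1+8 = 9
m=3,i=2: odd sum, c = 9-2 = 7
m=3,i=3: even sum, c = 7+9 = 16
m=3,i=4: odd sum, c = 16-4 = 12
m=4,i=2: even sum, c = 12+8 = 20
m=4,i=3: odd sum, c = 20-3 = 17
m=4,i=4: even sum, c = 17+16 = 33
m=5,i=2: odd sum, c = 33-2 = 31
m=5,i=3: even sum, c = 31+15 = 46
m=5,i=4: odd sum, c = 46-4 = 42
m=6,i=2: even sum, c = 42+12 = 54
m=6,i=3: odd sum, c = 54-3 = 51
m=6,i=4: even sum, c = 51+24 = 75

75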